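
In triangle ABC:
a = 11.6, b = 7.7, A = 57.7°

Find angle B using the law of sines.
a/sin(A) = b/sin(B)  ⇒  sin(B) = b·sin(A)/a = 7.7·sin(57.7°)/11.6
sin(57.7°) ≈ 0.845262
sin(B) ≈ 7.7·0.845262/11.6 ≈ 6.50852/11.6 ≈ 0.561079
B = arcsin(0.561079) ≈ 34.1304°
(Since b ≤ a we need B ≤ A, so the obtuse alternative 180° − 34.1304° ≈ 145.87° is rejected.)

B = 34.13°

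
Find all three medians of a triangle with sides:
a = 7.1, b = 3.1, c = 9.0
Median formula: m_a = ½√(2b² + 2c² − a²) (and cyclically). a² = 50.41, b² = 9.61, c² = 81.
m_a = ½√(2·9.61 + 2·81 − 50.41) = ½√130.81 ≈ ½·11.4372 ≈ 5.71861
m_b = ½√(2·50.41 + 2·81 − 9.61) = ½√253.21 ≈ ½·15.9126 ≈ 7.95629
m_c = ½√(2·50.41 + 2·9.61 − 81) = ½√39.04 ≈ ½·6.2482 ≈ 3.1241

m_a = 5.719, m_b = 7.956, m_c = 3.124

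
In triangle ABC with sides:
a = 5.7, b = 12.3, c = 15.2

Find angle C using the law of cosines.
c² = a² + b² − 2ab·cos(C)  ⇒  cos(C) = (a² + b² − c²)/(2ab)
cos(C) = (5.7² + 12.3² − 15.2²)/(2·5.7·12.3) = (32.49 + 151.29 − 231.04)/140.22 = -47.26/140.22 ≈ -0.337042
C = arccos(-0.337042) ≈ 109.697°

C = 109.7°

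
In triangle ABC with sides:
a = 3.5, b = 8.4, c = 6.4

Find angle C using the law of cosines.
c² = a² + b² − 2ab·cos(C)  ⇒  cos(C) = (a² + b² − c²)/(2ab)
cos(C) = (3.5² + 8.4² − 6.4²)/(2·3.5·8.4) = (12.25 + 70.56 − 40.96)/58.8 = 41.85/58.8 ≈ 0.711735
C = arccos(0.711735) ≈ 44.6238°

C = 44.62°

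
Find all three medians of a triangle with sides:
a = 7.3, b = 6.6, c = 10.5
Median formula: m_a = ½√(2b² + 2c² − a²) (and cyclically). a² = 53.29, b² = 43.56, c² = 110.25.
m_a = ½√(2·43.56 + 2·110.25 − 53.29) = ½√254.33 ≈ ½·15.9477 ≈ 7.97386
m_b = ½√(2·53.29 + 2·110.25 − 43.56) = ½√283.52 ≈ ½·16.8381 ≈ 8.41903
m_c = ½√(2·53.29 + 2·43.56 − 110.25) = ½√83.45 ≈ ½·9.1351 ≈ 4.56755

m_a = 7.974, m_b = 8.419, m_c = 4.568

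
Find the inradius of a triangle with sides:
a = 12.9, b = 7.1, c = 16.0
r = Area/s where s is the semi-perimeter.
s = (12.9 + 7.1 + 16.0)/2 = 36/2 = 18
Area = √(s(s−a)(s−b)(s−c)) = √(18·5.1·10.9·2) ≈ √2001.24 ≈ 44.7352
r ≈ 44.7352/18 ≈ 2.48529

r = 2.485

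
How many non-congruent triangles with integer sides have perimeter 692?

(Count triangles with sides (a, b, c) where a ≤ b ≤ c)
Let a ≤ b ≤ c with a + b + c = 692. The only binding inequality is a + b > c, i.e. 692 − c > c, so c < 692/2; and c ≥ 692/3 since c is the largest side.
So 231 ≤ c ≤ 345. For each c, b runs from ⌈(692 − c)/2⌉ up to c (then a = 692 − b − c satisfies 1 ≤ a ≤ b automatically), giving c − ⌈(692 − c)/2⌉ + 1 choices.
Summing over c: 1 + 3 + 4 + 6 + … + 171 + 172  (115 terms, c = 231, …, 345) = 9976
Check (closed form: nearest integer to p²/48 for even p, (p+3)²/48 for odd p): 692²/48 = 478864/48 ≈ 9976.33 → 9976

9976 triangles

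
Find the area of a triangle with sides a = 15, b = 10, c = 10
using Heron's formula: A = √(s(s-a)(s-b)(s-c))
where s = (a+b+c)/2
s = (15 + 10 + 10)/2 = 35/2 = 17.5
s − a = 2.5, s − b = 7.5, s − c = 7.5
s(s−a)(s−b)(s−c) = 17.5·2.5·7.5·7.5 = 2460.9375
Area = √2460.9375 ≈ 49.6078

s = 17.5, Area = 49.61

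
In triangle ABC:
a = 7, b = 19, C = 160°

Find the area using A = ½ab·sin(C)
A = ½·a·b·sin(C) = ½·7·19·sin(160°)
sin(160°) ≈ 0.34202
A ≈ ½·133·0.34202 = 66.5·0.34202 ≈ 22.7443

Area = 22.74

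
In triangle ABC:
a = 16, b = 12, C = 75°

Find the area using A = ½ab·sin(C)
A = ½·a·b·sin(C) = ½·16·12·sin(75°)
sin(75°) ≈ 0.965926
A ≈ ½·192·0.965926 = 96·0.965926 ≈ 92.7289

Area = 92.73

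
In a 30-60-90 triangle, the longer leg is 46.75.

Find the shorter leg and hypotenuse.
In a 30-60-90 triangle the sides are in ratio 1 : √3 : 2, so short leg = long leg/√3 and hypotenuse = 2·(short leg).
Short leg = 46.75/√3 ≈ 46.75/1.73205 ≈ 26.9911
Hypotenuse = 2·26.9911 ≈ 53.9823

Short leg = 26.99, Hypotenuse = 53.98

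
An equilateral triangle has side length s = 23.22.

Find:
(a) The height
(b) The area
(a) The height splits the triangle into two 30-60-90 halves: h = s·√3/2 = 23.22·1.73205/2 ≈ 40.2182/2 ≈ 20.1091
(b) Area = (√3/4)·s² = (√3/4)·23.22² = (√3/4)·539.1684 ≈ 0.433013·539.1684 ≈ 233.467

Height = 20.11, Area = 233.5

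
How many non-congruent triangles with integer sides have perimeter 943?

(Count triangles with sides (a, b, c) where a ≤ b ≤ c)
Let a ≤ b ≤ c with a + b + c = 943. The only binding inequality is a + b > c, i.e. 943 − c > c, so c < 943/2; and c ≥ 943/3 since c is the largest side.
So 315 ≤ c ≤ 471. For each c, b runs from ⌈(943 − c)/2⌉ up to c (then a = 943 − b − c satisfies 1 ≤ a ≤ b automatically), giving c − ⌈(943 − c)/2⌉ + 1 choices.
Summing over c: 2 + 3 + 5 + 6 + … + 234 + 236  (157 terms, c = 315, …, 471) = 18644
Check (closed form: nearest integer to p²/48 for even p, (p+3)²/48 for odd p): (943+3)²/48 = 946²/48 = 894916/48 ≈ 18644.08 → 18644

18644 triangles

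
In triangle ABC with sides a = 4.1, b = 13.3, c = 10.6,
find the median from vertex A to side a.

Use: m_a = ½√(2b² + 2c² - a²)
m_a = ½√(2·13.3² + 2·10.6² − 4.1²) = ½√(2·176.89 + 2·112.36 − 16.81) = ½√(353.78 + 224.72 − 16.81) = ½√561.69
√561.69 ≈ 23.7, so m_a ≈ 11.85

m_a = 11.85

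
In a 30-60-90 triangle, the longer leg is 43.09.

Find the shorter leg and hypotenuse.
In a 30-60-90 triangle the sides are in ratio 1 : √3 : 2, so short leg = long leg/√3 and hypotenuse = 2·(short leg).
Short leg = 43.09/√3 ≈ 43.09/1.73205 ≈ 24.878
Hypotenuse = 2·24.878 ≈ 49.756

Short leg = 24.88, Hypotenuse = 49.76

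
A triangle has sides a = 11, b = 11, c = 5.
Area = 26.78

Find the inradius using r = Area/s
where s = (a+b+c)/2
s = (11 + 11 + 5)/2 = 27/2 = 13.5
r = Area/s = 26.78/13.5 ≈ 1.9837

r = 1.984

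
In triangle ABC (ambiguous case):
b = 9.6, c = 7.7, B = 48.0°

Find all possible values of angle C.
b/sin(B) = c/sin(C)  ⇒  sin(C) = c·sin(B)/b = 7.7·sin(48.0°)/9.6
sin(48.0°) ≈ 0.743145
sin(C) ≈ 7.7·0.743145/9.6 ≈ 5.72222/9.6 ≈ 0.596064
Candidate 1: C₁ = arcsin(0.596064) ≈ 36.5885°  →  A = 180° − 48.0° − 36.5885° ≈ 95.4115° > 0, valid
Candidate 2: C₂ = 180° − C₁ ≈ 143.411°  →  A = 180° − 48.0° − 143.411° ≈ -11.4115° ≤ 0, not a valid triangle

C = 36.59° (one solution)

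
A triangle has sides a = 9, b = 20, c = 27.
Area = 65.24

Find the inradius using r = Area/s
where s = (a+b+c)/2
s = (9 + 20 + 27)/2 = 56/2 = 28
r = Area/s = 65.24/28 ≈ 2.33

r = 2.33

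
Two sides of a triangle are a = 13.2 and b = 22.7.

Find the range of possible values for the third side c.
Triangle inequality: |a − b| < c < a + b
|a − b| = |13.2 − 22.7| = 9.5
a + b = 13.2 + 22.7 = 35.9

9.5 < c < 35.9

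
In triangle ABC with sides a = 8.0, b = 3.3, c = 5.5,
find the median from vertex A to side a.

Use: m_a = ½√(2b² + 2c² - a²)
m_a = ½√(2·3.3² + 2·5.5² − 8.0²) = ½√(2·10.89 + 2·30.25 − 64) = ½√(21.78 + 60.5 − 64) = ½√18.28
√18.28 ≈ 4.27551, so m_a ≈ 2.13776

m_a = 2.138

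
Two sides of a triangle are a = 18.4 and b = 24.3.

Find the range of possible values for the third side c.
Triangle inequality: |a − b| < c < a + b
|a − b| = |18.4 − 24.3| = 5.9
a + b = 18.4 + 24.3 = 42.7

5.9 < c < 42.7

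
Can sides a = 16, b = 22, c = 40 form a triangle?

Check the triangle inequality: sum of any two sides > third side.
a + b vs c: 16 + 22 = 38 ≤ 40  ✗
a + c vs b: 16 + 40 = 56 > 22  ✓
b + c vs a: 22 + 40 = 62 > 16  ✓

No: 16 + 22 = 38 is not > 40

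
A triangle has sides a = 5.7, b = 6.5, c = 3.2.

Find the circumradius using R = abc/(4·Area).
First find the area with Heron's formula.
s = (5.7 + 6.5 + 3.2)/2 = 7.7
Area = √(s(s−a)(s−b)(s−c)) = √(7.7·2·1.2·4.5) ≈ √83.16 ≈ 9.11921
abc = 5.7·6.5·3.2 = 118.56
R = abc/(4·Area) ≈ 118.56/(4·9.11921) = 118.56/36.4768 ≈ 3.25028

R = 3.25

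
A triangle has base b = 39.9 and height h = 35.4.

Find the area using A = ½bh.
A = ½·b·h = ½·39.9·35.4 = ½·1412.46 = 706.23

Area = 706.23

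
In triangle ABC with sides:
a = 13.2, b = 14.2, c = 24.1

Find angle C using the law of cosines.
c² = a² + b² − 2ab·cos(C)  ⇒  cos(C) = (a² + b² − c²)/(2ab)
cos(C) = (13.2² + 14.2² − 24.1²)/(2·13.2·14.2) = (174.24 + 201.64 − 580.81)/374.88 = -204.93/374.88 ≈ -0.546655
C = arccos(-0.546655) ≈ 123.138°

C = 123.1°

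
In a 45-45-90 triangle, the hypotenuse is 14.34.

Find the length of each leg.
In a 45-45-90 triangle hypotenuse = leg·√2, so leg = hypotenuse/√2.
Leg = 14.34/√2 ≈ 14.34/1.41421 ≈ 10.1399

Each leg = 10.14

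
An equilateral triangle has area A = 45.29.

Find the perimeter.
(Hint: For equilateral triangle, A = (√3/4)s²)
A = (√3/4)s²  ⇒  s² = 4A/√3 = 4·45.29/√3 = 181.16/1.73205 ≈ 104.593
s ≈ √104.593 ≈ 10.2271
Perimeter = 3s ≈ 3·10.2271 ≈ 30.6812

Perimeter = 30.68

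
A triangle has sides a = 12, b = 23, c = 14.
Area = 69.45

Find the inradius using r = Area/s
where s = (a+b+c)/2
s = (12 + 23 + 14)/2 = 49/2 = 24.5
r = Area/s = 69.45/24.5 ≈ 2.83469

r = 2.835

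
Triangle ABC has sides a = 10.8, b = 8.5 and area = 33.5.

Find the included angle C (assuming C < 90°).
Area = ½·a·b·sin(C)  ⇒  sin(C) = 2·Area/(a·b) = 2·33.5/(10.8·8.5) = 67/91.8 ≈ 0.729847
C = arcsin(0.729847) ≈ 46.8736° (taking the acute solution since C < 90°)

C = 46.87°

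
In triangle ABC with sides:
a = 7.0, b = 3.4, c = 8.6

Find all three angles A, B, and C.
Law of cosines for each angle (a² = 49, b² = 11.56, c² = 73.96):
cos(A) = (b² + c² − a²)/(2bc) = (11.56 + 73.96 − 49)/(2·3.4·8.6) = 36.52/58.48 ≈ 0.624487  ⇒  A ≈ 51.3555°
cos(B) = (a² + c² − b²)/(2ac) = (49 + 73.96 − 11.56)/(2·7.0·8.6) = 111.4/120.4 ≈ 0.925249  ⇒  B ≈ 22.294°
cos(C) = (a² + b² − c²)/(2ab) = (49 + 11.56 − 73.96)/(2·7.0·3.4) = -13.4/47.6 ≈ -0.281513  ⇒  C ≈ 106.351°
Check: A + B + C ≈ 180°

A = 51.36°, B = 22.29°, C = 106.4°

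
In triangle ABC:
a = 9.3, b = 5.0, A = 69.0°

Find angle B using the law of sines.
a/sin(A) = b/sin(B)  ⇒  sin(B) = b·sin(A)/a = 5.0·sin(69.0°)/9.3
sin(69.0°) ≈ 0.93358
sin(B) ≈ 5.0·0.93358/9.3 ≈ 4.6679/9.3 ≈ 0.501925
B = arcsin(0.501925) ≈ 30.1274°
(Since b ≤ a we need B ≤ A, so the obtuse alternative 180° − 30.1274° ≈ 149.873° is rejected.)

B = 30.13°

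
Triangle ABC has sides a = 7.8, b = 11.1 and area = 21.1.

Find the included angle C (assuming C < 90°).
Area = ½·a·b·sin(C)  ⇒  sin(C) = 2·Area/(a·b) = 2·21.1/(7.8·11.1) = 42.2/86.58 ≈ 0.48741
C = arcsin(0.48741) ≈ 29.1705° (taking the acute solution since C < 90°)

C = 29.17°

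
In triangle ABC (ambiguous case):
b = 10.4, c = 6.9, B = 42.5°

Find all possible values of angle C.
b/sin(B) = c/sin(C)  ⇒  sin(C) = c·sin(B)/b = 6.9·sin(42.5°)/10.4
sin(42.5°) ≈ 0.67559
sin(C) ≈ 6.9·0.67559/10.4 ≈ 4.66157/10.4 ≈ 0.448228
Candidate 1: C₁ = arcsin(0.448228) ≈ 26.6301°  →  A = 180° − 42.5° − 26.6301° ≈ 110.87° > 0, valid
Candidate 2: C₂ = 180° − C₁ ≈ 153.37°  →  A = 180° − 42.5° − 153.37° ≈ -15.8699° ≤ 0, not a valid triangle

C = 26.63° (one solution)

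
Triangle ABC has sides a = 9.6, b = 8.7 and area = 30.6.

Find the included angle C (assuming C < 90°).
Area = ½·a·b·sin(C)  ⇒  sin(C) = 2·Area/(a·b) = 2·30.6/(9.6·8.7) = 61.2/83.52 ≈ 0.732759
C = arcsin(0.732759) ≈ 47.1182° (taking the acute solution since C < 90°)

C = 47.12°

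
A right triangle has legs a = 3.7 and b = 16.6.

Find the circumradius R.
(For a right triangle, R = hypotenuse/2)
Hypotenuse c = √(a² + b²) = √(13.69 + 275.56) = √289.25 ≈ 17.0074
R = c/2 ≈ 17.0074/2 ≈ 8.50368

R = 8.504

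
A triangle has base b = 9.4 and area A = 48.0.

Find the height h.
A = ½·b·h  ⇒  h = 2A/b = 2·48.0/9.4 = 96/9.4 ≈ 10.2128

h = 10.21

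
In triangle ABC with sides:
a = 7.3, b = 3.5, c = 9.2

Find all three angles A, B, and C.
Law of cosines for each angle (a² = 53.29, b² = 12.25, c² = 84.64):
cos(A) = (b² + c² − a²)/(2bc) = (12.25 + 84.64 − 53.29)/(2·3.5·9.2) = 43.6/64.4 ≈ 0.677019  ⇒  A ≈ 47.3889°
cos(B) = (a² + c² − b²)/(2ac) = (53.29 + 84.64 − 12.25)/(2·7.3·9.2) = 125.68/134.32 ≈ 0.935676  ⇒  B ≈ 20.6624°
cos(C) = (a² + b² − c²)/(2ab) = (53.29 + 12.25 − 84.64)/(2·7.3·3.5) = -19.1/51.1 ≈ -0.373777  ⇒  C ≈ 111.949°
Check: A + B + C ≈ 180°

A = 47.39°, B = 20.66°, C = 111.9°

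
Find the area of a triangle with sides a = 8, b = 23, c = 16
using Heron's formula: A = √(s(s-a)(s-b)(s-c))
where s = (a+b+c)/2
s = (8 + 23 + 16)/2 = 47/2 = 23.5
s − a = 15.5, s − b = 0.5, s − c = 7.5
s(s−a)(s−b)(s−c) = 23.5·15.5·0.5·7.5 = 1365.9375
Area = √1365.9375 ≈ 36.9586

s = 23.5, Area = 36.96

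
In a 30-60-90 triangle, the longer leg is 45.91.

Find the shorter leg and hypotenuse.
In a 30-60-90 triangle the sides are in ratio 1 : √3 : 2, so short leg = long leg/√3 and hypotenuse = 2·(short leg).
Short leg = 45.91/√3 ≈ 45.91/1.73205 ≈ 26.5062
Hypotenuse = 2·26.5062 ≈ 53.0123

Short leg = 26.51, Hypotenuse = 53.01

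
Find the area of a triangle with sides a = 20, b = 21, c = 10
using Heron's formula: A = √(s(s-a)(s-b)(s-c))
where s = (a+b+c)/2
s = (20 + 21 + 10)/2 = 51/2 = 25.5
s − a = 5.5, s − b = 4.5, s − c = 15.5
s(s−a)(s−b)(s−c) = 25.5·5.5·4.5·15.5 = 9782.4375
Area = √9782.4375 ≈ 98.9062

s = 25.5, Area = 98.91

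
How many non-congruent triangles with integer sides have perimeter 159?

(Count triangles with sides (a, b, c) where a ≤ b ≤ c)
Let a ≤ b ≤ c with a + b + c = 159. The only binding inequality is a + b > c, i.e. 159 − c > c, so c < 159/2; and c ≥ 159/3 since c is the largest side.
So 53 ≤ c ≤ 79. For each c, b runs from ⌈(159 − c)/2⌉ up to c (then a = 159 − b − c satisfies 1 ≤ a ≤ b automatically), giving c − ⌈(159 − c)/2⌉ + 1 choices.
Summing over c: 1 + 2 + 4 + 5 + … + 38 + 40  (27 terms, c = 53, …, 79) = 547
Check (closed form: nearest integer to p²/48 for even p, (p+3)²/48 for odd p): (159+3)²/48 = 162²/48 = 26244/48 ≈ 546.75 → 547

547 triangles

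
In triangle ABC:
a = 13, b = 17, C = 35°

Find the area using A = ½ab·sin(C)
A = ½·a·b·sin(C) = ½·13·17·sin(35°)
sin(35°) ≈ 0.573576
A ≈ ½·221·0.573576 = 110.5·0.573576 ≈ 63.3802

Area = 63.38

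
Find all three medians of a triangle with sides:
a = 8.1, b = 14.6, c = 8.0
Median formula: m_a = ½√(2b² + 2c² − a²) (and cyclically). a² = 65.61, b² = 213.16, c² = 64.
m_a = ½√(2·213.16 + 2·64 − 65.61) = ½√488.71 ≈ ½·22.1068 ≈ 11.0534
m_b = ½√(2·65.61 + 2·64 − 213.16) = ½√46.06 ≈ ½·6.78675 ≈ 3.39338
m_c = ½√(2·65.61 + 2·213.16 − 64) = ½√493.54 ≈ ½·22.2158 ≈ 11.1079

m_a = 11.05, m_b = 3.393, m_c = 11.11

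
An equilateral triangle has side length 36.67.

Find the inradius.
r = Area/s with s the semi-perimeter.
Area = (√3/4)·36.67² = (√3/4)·1344.6889 ≈ 0.433013·1344.6889 ≈ 582.267
s = 3·36.67/2 = 55.005
r ≈ 582.267/55.005 ≈ 10.5857
(Equivalently r = side/(2√3) = 36.67/3.4641 ≈ 10.5857.)

r = 10.59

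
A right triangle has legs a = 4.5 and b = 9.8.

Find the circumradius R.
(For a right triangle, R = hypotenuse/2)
Hypotenuse c = √(a² + b²) = √(20.25 + 96.04) = √116.29 ≈ 10.7838
R = c/2 ≈ 10.7838/2 ≈ 5.39189

R = 5.392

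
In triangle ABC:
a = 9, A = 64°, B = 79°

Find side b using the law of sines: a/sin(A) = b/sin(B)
a/sin(A) = b/sin(B)  ⇒  b = a·sin(B)/sin(A) = 9·sin(79°)/sin(64°)
sin(79°) ≈ 0.981627, sin(64°) ≈ 0.898794
b ≈ 9·0.981627/0.898794 ≈ 8.83464/0.898794 ≈ 9.82944

b = 9.829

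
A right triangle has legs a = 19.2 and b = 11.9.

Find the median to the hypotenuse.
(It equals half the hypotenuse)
Hypotenuse c = √(a² + b²) = √(368.64 + 141.61) = √510.25 ≈ 22.5887
Median to hypotenuse = c/2 ≈ 22.5887/2 ≈ 11.2944

Median = 11.29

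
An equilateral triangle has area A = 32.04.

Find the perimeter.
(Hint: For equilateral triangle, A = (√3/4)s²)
A = (√3/4)s²  ⇒  s² = 4A/√3 = 4·32.04/√3 = 128.16/1.73205 ≈ 73.9932
s ≈ √73.9932 ≈ 8.60193
Perimeter = 3s ≈ 3·8.60193 ≈ 25.8058

Perimeter = 25.81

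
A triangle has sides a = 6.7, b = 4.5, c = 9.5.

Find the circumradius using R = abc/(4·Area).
First find the area with Heron's formula.
s = (6.7 + 4.5 + 9.5)/2 = 10.35
Area = √(s(s−a)(s−b)(s−c)) = √(10.35·3.65·5.85·0.85) ≈ √187.849 ≈ 13.7058
abc = 6.7·4.5·9.5 = 286.425
R = abc/(4·Area) ≈ 286.425/(4·13.7058) = 286.425/54.8232 ≈ 5.22453

R = 5.225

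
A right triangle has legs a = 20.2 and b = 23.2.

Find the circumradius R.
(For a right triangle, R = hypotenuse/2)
Hypotenuse c = √(a² + b²) = √(408.04 + 538.24) = √946.28 ≈ 30.7617
R = c/2 ≈ 30.7617/2 ≈ 15.3808

R = 15.38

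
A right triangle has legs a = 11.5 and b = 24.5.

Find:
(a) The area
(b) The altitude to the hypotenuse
(a) The legs are perpendicular, so Area = ½·a·b = ½·11.5·24.5 = ½·281.75 = 140.875
(b) Hypotenuse c = √(a² + b²) = √(132.25 + 600.25) = √732.5 ≈ 27.0647
    Area = ½·c·h_c  ⇒  h_c = 2·Area/c = 281.75/27.0647 ≈ 10.4102

Area = 140.875, h_c = 10.41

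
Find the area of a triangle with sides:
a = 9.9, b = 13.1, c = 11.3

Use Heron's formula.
s = (9.9 + 13.1 + 11.3)/2 = 34.3/2 = 17.15
s − a = 7.25, s − b = 4.05, s − c = 5.85
s(s−a)(s−b)(s−c) = 17.15·7.25·4.05·5.85 ≈ 2945.87
Area = √2945.87 ≈ 54.2758

Area = 54.28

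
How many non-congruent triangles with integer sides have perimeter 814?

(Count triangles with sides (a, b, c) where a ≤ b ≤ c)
Let a ≤ b ≤ c with a + b + c = 814. The only binding inequality is a + b > c, i.e. 814 − c > c, so c < 814/2; and c ≥ 814/3 since c is the largest side.
So 272 ≤ c ≤ 406. For each c, b runs from ⌈(814 − c)/2⌉ up to c (then a = 814 − b − c satisfies 1 ≤ a ≤ b automatically), giving c − ⌈(814 − c)/2⌉ + 1 choices.
Summing over c: 2 + 3 + 5 + 6 + … + 201 + 203  (135 terms, c = 272, …, 406) = 13804
Check (closed form: nearest integer to p²/48 for even p, (p+3)²/48 for odd p): 814²/48 = 662596/48 ≈ 13804.08 → 13804

13804 triangles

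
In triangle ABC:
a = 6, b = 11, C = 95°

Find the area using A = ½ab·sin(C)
A = ½·a·b·sin(C) = ½·6·11·sin(95°)
sin(95°) ≈ 0.996195
A ≈ ½·66·0.996195 = 33·0.996195 ≈ 32.8744

Area = 32.87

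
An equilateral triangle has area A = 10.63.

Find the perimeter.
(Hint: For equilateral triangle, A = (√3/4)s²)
A = (√3/4)s²  ⇒  s² = 4A/√3 = 4·10.63/√3 = 42.52/1.73205 ≈ 24.5489
s ≈ √24.5489 ≈ 4.95469
Perimeter = 3s ≈ 3·4.95469 ≈ 14.8641

Perimeter = 14.86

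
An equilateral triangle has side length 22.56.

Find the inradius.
r = Area/s with s the semi-perimeter.
Area = (√3/4)·22.56² = (√3/4)·508.9536 ≈ 0.433013·508.9536 ≈ 220.383
s = 3·22.56/2 = 33.84
r ≈ 220.383/33.84 ≈ 6.51251
(Equivalently r = side/(2√3) = 22.56/3.4641 ≈ 6.51251.)

r = 6.513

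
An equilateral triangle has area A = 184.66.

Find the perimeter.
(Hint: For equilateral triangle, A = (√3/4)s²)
A = (√3/4)s²  ⇒  s² = 4A/√3 = 4·184.66/√3 = 738.64/1.73205 ≈ 426.454
s ≈ √426.454 ≈ 20.6508
Perimeter = 3s ≈ 3·20.6508 ≈ 61.9523

Perimeter = 61.95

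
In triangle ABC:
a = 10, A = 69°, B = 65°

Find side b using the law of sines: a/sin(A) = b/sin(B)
a/sin(A) = b/sin(B)  ⇒  b = a·sin(B)/sin(A) = 10·sin(65°)/sin(69°)
sin(65°) ≈ 0.906308, sin(69°) ≈ 0.93358
b ≈ 10·0.906308/0.93358 ≈ 9.06308/0.93358 ≈ 9.70787

b = 9.708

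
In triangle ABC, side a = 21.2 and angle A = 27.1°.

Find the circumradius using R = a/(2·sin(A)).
R = a/(2·sin(A)) = 21.2/(2·sin(27.1°))
sin(27.1°) ≈ 0.455545
R ≈ 21.2/(2·0.455545) = 21.2/0.91109 ≈ 23.2688

R = 23.27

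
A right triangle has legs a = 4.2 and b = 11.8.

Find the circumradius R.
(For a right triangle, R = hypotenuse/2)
Hypotenuse c = √(a² + b²) = √(17.64 + 139.24) = √156.88 ≈ 12.5252
R = c/2 ≈ 12.5252/2 ≈ 6.26259

R = 6.263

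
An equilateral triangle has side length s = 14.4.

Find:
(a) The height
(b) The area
(a) The height splits the triangle into two 30-60-90 halves: h = s·√3/2 = 14.4·1.73205/2 ≈ 24.9415/2 ≈ 12.4708
(b) Area = (√3/4)·s² = (√3/4)·14.4² = (√3/4)·207.36 ≈ 0.433013·207.36 ≈ 89.7895

Height = 12.47, Area = 89.79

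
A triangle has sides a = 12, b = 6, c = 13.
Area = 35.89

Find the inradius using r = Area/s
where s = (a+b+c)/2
s = (12 + 6 + 13)/2 = 31/2 = 15.5
r = Area/s = 35.89/15.5 ≈ 2.31548

r = 2.315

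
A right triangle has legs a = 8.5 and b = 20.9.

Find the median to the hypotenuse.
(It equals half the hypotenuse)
Hypotenuse c = √(a² + b²) = √(72.25 + 436.81) = √509.06 ≈ 22.5624
Median to hypotenuse = c/2 ≈ 22.5624/2 ≈ 11.2812

Median = 11.28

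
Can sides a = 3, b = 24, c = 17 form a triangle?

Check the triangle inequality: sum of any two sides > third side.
a + b vs c: 3 + 24 = 27 > 17  ✓
a + c vs b: 3 + 17 = 20 ≤ 24  ✗
b + c vs a: 24 + 17 = 41 > 3  ✓

No: 3 + 17 = 20 is not > 24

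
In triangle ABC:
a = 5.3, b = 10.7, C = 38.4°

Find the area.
Two sides and the included angle (SAS): A = ½·a·b·sin(C) = ½·5.3·10.7·sin(38.4°)
sin(38.4°) ≈ 0.621148
A ≈ ½·56.71·0.621148 = 28.355·0.621148 ≈ 17.6126

Area = 17.61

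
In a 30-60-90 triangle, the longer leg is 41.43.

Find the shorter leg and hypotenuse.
In a 30-60-90 triangle the sides are in ratio 1 : √3 : 2, so short leg = long leg/√3 and hypotenuse = 2·(short leg).
Short leg = 41.43/√3 ≈ 41.43/1.73205 ≈ 23.9196
Hypotenuse = 2·23.9196 ≈ 47.8392

Short leg = 23.92, Hypotenuse = 47.84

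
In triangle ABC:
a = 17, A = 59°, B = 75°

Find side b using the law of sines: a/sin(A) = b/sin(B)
a/sin(A) = b/sin(B)  ⇒  b = a·sin(B)/sin(A) = 17·sin(75°)/sin(59°)
sin(75°) ≈ 0.965926, sin(59°) ≈ 0.857167
b ≈ 17·0.965926/0.857167 ≈ 16.4207/0.857167 ≈ 19.157

b = 19.16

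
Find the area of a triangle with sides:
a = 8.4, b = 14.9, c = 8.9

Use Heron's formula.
s = (8.4 + 14.9 + 8.9)/2 = 32.2/2 = 16.1
s − a = 7.7, s − b = 1.2, s − c = 7.2
s(s−a)(s−b)(s−c) = 16.1·7.7·1.2·7.2 ≈ 1071.1
Area = √1071.1 ≈ 32.7277

Area = 32.73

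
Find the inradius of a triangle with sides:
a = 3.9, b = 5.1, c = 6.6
r = Area/s where s is the semi-perimeter.
s = (3.9 + 5.1 + 6.6)/2 = 15.6/2 = 7.8
Area = √(s(s−a)(s−b)(s−c)) = √(7.8·3.9·2.7·1.2) ≈ √98.5608 ≈ 9.92778
r ≈ 9.92778/7.8 ≈ 1.27279

r = 1.273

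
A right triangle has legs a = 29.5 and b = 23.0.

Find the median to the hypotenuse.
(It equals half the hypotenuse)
Hypotenuse c = √(a² + b²) = √(870.25 + 529) = √1399.25 ≈ 37.4066
Median to hypotenuse = c/2 ≈ 37.4066/2 ≈ 18.7033

Median = 18.7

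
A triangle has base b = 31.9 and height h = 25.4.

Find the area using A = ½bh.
A = ½·b·h = ½·31.9·25.4 = ½·810.26 = 405.13

Area = 405.13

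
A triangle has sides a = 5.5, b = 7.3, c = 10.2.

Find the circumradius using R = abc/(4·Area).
First find the area with Heron's formula.
s = (5.5 + 7.3 + 10.2)/2 = 11.5
Area = √(s(s−a)(s−b)(s−c)) = √(11.5·6·4.2·1.3) ≈ √376.74 ≈ 19.4098
abc = 5.5·7.3·10.2 = 409.53
R = abc/(4·Area) ≈ 409.53/(4·19.4098) = 409.53/77.6392 ≈ 5.27479

R = 5.275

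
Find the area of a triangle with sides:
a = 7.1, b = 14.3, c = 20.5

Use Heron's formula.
s = (7.1 + 14.3 + 20.5)/2 = 41.9/2 = 20.95
s − a = 13.85, s − b = 6.65, s − c = 0.45
s(s−a)(s−b)(s−c) = 20.95·13.85·6.65·0.45 ≈ 868.296
Area = √868.296 ≈ 29.4669

Area = 29.47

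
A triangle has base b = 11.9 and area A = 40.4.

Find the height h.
A = ½·b·h  ⇒  h = 2A/b = 2·40.4/11.9 = 80.8/11.9 ≈ 6.78992

h = 6.79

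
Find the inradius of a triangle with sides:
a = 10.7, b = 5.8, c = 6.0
r = Area/s where s is the semi-perimeter.
s = (10.7 + 5.8 + 6.0)/2 = 22.5/2 = 11.25
Area = √(s(s−a)(s−b)(s−c)) = √(11.25·0.55·5.45·5.25) ≈ √177.04 ≈ 13.3056
r ≈ 13.3056/11.25 ≈ 1.18272

r = 1.183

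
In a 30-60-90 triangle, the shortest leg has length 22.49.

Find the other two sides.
In a 30-60-90 triangle the sides are in ratio 1 : √3 : 2 (short leg : long leg : hypotenuse).
Long leg = 22.49·√3 ≈ 22.49·1.73205 ≈ 38.9538
Hypotenuse = 2·22.49 = 44.98

Long leg = 22.49√3 = 38.95, Hypotenuse = 44.98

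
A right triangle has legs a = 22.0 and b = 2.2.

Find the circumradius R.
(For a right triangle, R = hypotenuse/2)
Hypotenuse c = √(a² + b²) = √(484 + 4.84) = √488.84 ≈ 22.1097
R = c/2 ≈ 22.1097/2 ≈ 11.0549

R = 11.05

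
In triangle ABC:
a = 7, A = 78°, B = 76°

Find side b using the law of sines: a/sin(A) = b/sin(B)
a/sin(A) = b/sin(B)  ⇒  b = a·sin(B)/sin(A) = 7·sin(76°)/sin(78°)
sin(76°) ≈ 0.970296, sin(78°) ≈ 0.978148
b ≈ 7·0.970296/0.978148 ≈ 6.79207/0.978148 ≈ 6.94381

b = 6.944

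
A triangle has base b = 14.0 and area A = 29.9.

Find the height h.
A = ½·b·h  ⇒  h = 2A/b = 2·29.9/14.0 = 59.8/14.0 ≈ 4.27143

h = 4.271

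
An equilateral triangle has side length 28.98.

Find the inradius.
r = Area/s with s the semi-perimeter.
Area = (√3/4)·28.98² = (√3/4)·839.8404 ≈ 0.433013·839.8404 ≈ 363.662
s = 3·28.98/2 = 43.47
r ≈ 363.662/43.47 ≈ 8.36581
(Equivalently r = side/(2√3) = 28.98/3.4641 ≈ 8.36581.)

r = 8.366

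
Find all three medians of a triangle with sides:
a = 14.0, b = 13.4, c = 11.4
Median formula: m_a = ½√(2b² + 2c² − a²) (and cyclically). a² = 196, b² = 179.56, c² = 129.96.
m_a = ½√(2·179.56 + 2·129.96 − 196) = ½√423.04 ≈ ½·20.5679 ≈ 10.284
m_b = ½√(2·196 + 2·129.96 − 179.56) = ½√472.36 ≈ ½·21.7338 ≈ 10.8669
m_c = ½√(2·196 + 2·179.56 − 129.96) = ½√621.16 ≈ ½·24.9231 ≈ 12.4615

m_a = 10.28, m_b = 10.87, m_c = 12.46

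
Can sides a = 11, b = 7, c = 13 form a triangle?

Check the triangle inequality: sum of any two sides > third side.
a + b vs c: 11 + 7 = 18 > 13  ✓
a + c vs b: 11 + 13 = 24 > 7  ✓
b + c vs a: 7 + 13 = 20 > 11  ✓

Yes, triangle inequality satisfied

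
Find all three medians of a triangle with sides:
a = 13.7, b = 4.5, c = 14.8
Median formula: m_a = ½√(2b² + 2c² − a²) (and cyclically). a² = 187.69, b² = 20.25, c² = 219.04.
m_a = ½√(2·20.25 + 2·219.04 − 187.69) = ½√290.89 ≈ ½·17.0555 ≈ 8.52775
m_b = ½√(2·187.69 + 2·219.04 − 20.25) = ½√793.21 ≈ ½·28.164 ≈ 14.082
m_c = ½√(2·187.69 + 2·20.25 − 219.04) = ½√196.84 ≈ ½·14.03 ≈ 7.01498

m_a = 8.528, m_b = 14.08, m_c = 7.015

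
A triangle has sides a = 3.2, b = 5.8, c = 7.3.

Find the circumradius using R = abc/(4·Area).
First find the area with Heron's formula.
s = (3.2 + 5.8 + 7.3)/2 = 8.15
Area = √(s(s−a)(s−b)(s−c)) = √(8.15·4.95·2.35·0.85) ≈ √80.5841 ≈ 8.97687
abc = 3.2·5.8·7.3 = 135.488
R = abc/(4·Area) ≈ 135.488/(4·8.97687) = 135.488/35.9075 ≈ 3.77325

R = 3.773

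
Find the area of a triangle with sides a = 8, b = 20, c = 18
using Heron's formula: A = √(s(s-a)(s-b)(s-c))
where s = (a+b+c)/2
s = (8 + 20 + 18)/2 = 46/2 = 23
s − a = 15, s − b = 3, s − c = 5
s(s−a)(s−b)(s−c) = 23·15·3·5 = 5175
Area = √5175 ≈ 71.9375

s = 23.0, Area = 71.94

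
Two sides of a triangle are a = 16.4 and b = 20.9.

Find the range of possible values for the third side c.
Triangle inequality: |a − b| < c < a + b
|a − b| = |16.4 − 20.9| = 4.5
a + b = 16.4 + 20.9 = 37.3

4.5 < c < 37.3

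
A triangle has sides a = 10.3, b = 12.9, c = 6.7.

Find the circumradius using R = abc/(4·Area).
First find the area with Heron's formula.
s = (10.3 + 12.9 + 6.7)/2 = 14.95
Area = √(s(s−a)(s−b)(s−c)) = √(14.95·4.65·2.05·8.25) ≈ √1175.71 ≈ 34.2887
abc = 10.3·12.9·6.7 = 890.229
R = abc/(4·Area) ≈ 890.229/(4·34.2887) = 890.229/137.155 ≈ 6.49069

R = 6.491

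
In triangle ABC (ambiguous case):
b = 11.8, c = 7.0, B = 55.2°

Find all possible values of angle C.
b/sin(B) = c/sin(C)  ⇒  sin(C) = c·sin(B)/b = 7.0·sin(55.2°)/11.8
sin(55.2°) ≈ 0.821149
sin(C) ≈ 7.0·0.821149/11.8 ≈ 5.74804/11.8 ≈ 0.487122
Candidate 1: C₁ = arcsin(0.487122) ≈ 29.1516°  →  A = 180° − 55.2° − 29.1516° ≈ 95.6484° > 0, valid
Candidate 2: C₂ = 180° − C₁ ≈ 150.848°  →  A = 180° − 55.2° − 150.848° ≈ -26.0484° ≤ 0, not a valid triangle

C = 29.15° (one solution)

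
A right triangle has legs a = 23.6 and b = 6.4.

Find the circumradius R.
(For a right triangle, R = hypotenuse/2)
Hypotenuse c = √(a² + b²) = √(556.96 + 40.96) = √597.92 ≈ 24.4524
R = c/2 ≈ 24.4524/2 ≈ 12.2262

R = 12.23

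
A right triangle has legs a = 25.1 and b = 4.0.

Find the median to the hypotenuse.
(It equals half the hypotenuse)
Hypotenuse c = √(a² + b²) = √(630.01 + 16) = √646.01 ≈ 25.4167
Median to hypotenuse = c/2 ≈ 25.4167/2 ≈ 12.7084

Median = 12.71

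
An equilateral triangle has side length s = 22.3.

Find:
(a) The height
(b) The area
(a) The height splits the triangle into two 30-60-90 halves: h = s·√3/2 = 22.3·1.73205/2 ≈ 38.6247/2 ≈ 19.3124
(b) Area = (√3/4)·s² = (√3/4)·22.3² = (√3/4)·497.29 ≈ 0.433013·497.29 ≈ 215.333

Height = 19.31, Area = 215.3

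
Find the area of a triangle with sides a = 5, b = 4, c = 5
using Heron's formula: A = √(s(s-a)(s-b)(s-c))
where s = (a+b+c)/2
s = (5 + 4 + 5)/2 = 14/2 = 7
s − a = 2, s − b = 3, s − c = 2
s(s−a)(s−b)(s−c) = 7·2·3·2 = 84
Area = √84 ≈ 9.16515

s = 7.0, Area = 9.165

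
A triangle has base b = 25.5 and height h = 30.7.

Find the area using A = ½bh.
A = ½·b·h = ½·25.5·30.7 = ½·782.85 = 391.425

Area = 391.425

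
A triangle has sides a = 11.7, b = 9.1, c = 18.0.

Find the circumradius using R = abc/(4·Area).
First find the area with Heron's formula.
s = (11.7 + 9.1 + 18.0)/2 = 19.4
Area = √(s(s−a)(s−b)(s−c)) = √(19.4·7.7·10.3·1.4) ≈ √2154.06 ≈ 46.4118
abc = 11.7·9.1·18.0 = 1916.46
R = abc/(4·Area) ≈ 1916.46/(4·46.4118) = 1916.46/185.647 ≈ 10.3231

R = 10.32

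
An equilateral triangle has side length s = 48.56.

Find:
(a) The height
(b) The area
(a) The height splits the triangle into two 30-60-90 halves: h = s·√3/2 = 48.56·1.73205/2 ≈ 84.1084/2 ≈ 42.0542
(b) Area = (√3/4)·s² = (√3/4)·48.56² = (√3/4)·2358.0736 ≈ 0.433013·2358.0736 ≈ 1021.08

Height = 42.05, Area = 1021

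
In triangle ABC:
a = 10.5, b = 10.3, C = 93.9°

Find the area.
Two sides and the included angle (SAS): A = ½·a·b·sin(C) = ½·10.5·10.3·sin(93.9°)
sin(93.9°) ≈ 0.997684
A ≈ ½·108.15·0.997684 = 54.075·0.997684 ≈ 53.9498

Area = 53.95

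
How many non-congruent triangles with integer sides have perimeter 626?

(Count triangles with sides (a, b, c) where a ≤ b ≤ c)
Let a ≤ b ≤ c with a + b + c = 626. The only binding inequality is a + b > c, i.e. 626 − c > c, so c < 626/2; and c ≥ 626/3 since c is the largest side.
So 209 ≤ c ≤ 312. For each c, b runs from ⌈(626 − c)/2⌉ up to c (then a = 626 − b − c satisfies 1 ≤ a ≤ b automatically), giving c − ⌈(626 − c)/2⌉ + 1 choices.
Summing over c: 1 + 3 + 4 + 6 + … + 154 + 156  (104 terms, c = 209, …, 312) = 8164
Check (closed form: nearest integer to p²/48 for even p, (p+3)²/48 for odd p): 626²/48 = 391876/48 ≈ 8164.08 → 8164

8164 triangles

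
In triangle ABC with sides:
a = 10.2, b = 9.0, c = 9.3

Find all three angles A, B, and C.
Law of cosines for each angle (a² = 104.04, b² = 81, c² = 86.49):
cos(A) = (b² + c² − a²)/(2bc) = (81 + 86.49 − 104.04)/(2·9.0·9.3) = 63.45/167.4 ≈ 0.379032  ⇒  A ≈ 67.7262°
cos(B) = (a² + c² − b²)/(2ac) = (104.04 + 86.49 − 81)/(2·10.2·9.3) = 109.53/189.72 ≈ 0.577324  ⇒  B ≈ 54.7374°
cos(C) = (a² + b² − c²)/(2ab) = (104.04 + 81 − 86.49)/(2·10.2·9.0) = 98.55/183.6 ≈ 0.536765  ⇒  C ≈ 57.5363°
Check: A + B + C ≈ 180°

A = 67.73°, B = 54.74°, C = 57.54°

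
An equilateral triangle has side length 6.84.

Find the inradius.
r = Area/s with s the semi-perimeter.
Area = (√3/4)·6.84² = (√3/4)·46.7856 ≈ 0.433013·46.7856 ≈ 20.2588
s = 3·6.84/2 = 10.26
r ≈ 20.2588/10.26 ≈ 1.97454
(Equivalently r = side/(2√3) = 6.84/3.4641 ≈ 1.97454.)

r = 1.975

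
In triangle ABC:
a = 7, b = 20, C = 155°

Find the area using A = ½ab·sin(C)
A = ½·a·b·sin(C) = ½·7·20·sin(155°)
sin(155°) ≈ 0.422618
A ≈ ½·140·0.422618 = 70·0.422618 ≈ 29.5833

Area = 29.58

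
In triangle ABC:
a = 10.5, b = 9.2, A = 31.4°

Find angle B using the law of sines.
a/sin(A) = b/sin(B)  ⇒  sin(B) = b·sin(A)/a = 9.2·sin(31.4°)/10.5
sin(31.4°) ≈ 0.52101
sin(B) ≈ 9.2·0.52101/10.5 ≈ 4.79329/10.5 ≈ 0.456504
B = arcsin(0.456504) ≈ 27.1617°
(Since b ≤ a we need B ≤ A, so the obtuse alternative 180° − 27.1617° ≈ 152.838° is rejected.)

B = 27.16°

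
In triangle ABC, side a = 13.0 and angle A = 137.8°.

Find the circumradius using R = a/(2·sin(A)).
R = a/(2·sin(A)) = 13.0/(2·sin(137.8°))
sin(137.8°) ≈ 0.671721
R ≈ 13.0/(2·0.671721) = 13.0/1.34344 ≈ 9.67664

R = 9.677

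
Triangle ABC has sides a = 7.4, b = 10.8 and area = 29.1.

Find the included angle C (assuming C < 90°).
Area = ½·a·b·sin(C)  ⇒  sin(C) = 2·Area/(a·b) = 2·29.1/(7.4·10.8) = 58.2/79.92 ≈ 0.728228
C = arcsin(0.728228) ≈ 46.7381° (taking the acute solution since C < 90°)

C = 46.74°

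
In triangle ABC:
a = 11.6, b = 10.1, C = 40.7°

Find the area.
Two sides and the included angle (SAS): A = ½·a·b·sin(C) = ½·11.6·10.1·sin(40.7°)
sin(40.7°) ≈ 0.652098
A ≈ ½·117.16·0.652098 = 58.58·0.652098 ≈ 38.1999

Area = 38.2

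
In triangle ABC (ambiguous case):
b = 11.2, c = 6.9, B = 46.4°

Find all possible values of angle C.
b/sin(B) = c/sin(C)  ⇒  sin(C) = c·sin(B)/b = 6.9·sin(46.4°)/11.2
sin(46.4°) ≈ 0.724172
sin(C) ≈ 6.9·0.724172/11.2 ≈ 4.99679/11.2 ≈ 0.446142
Candidate 1: C₁ = arcsin(0.446142) ≈ 26.4964°  →  A = 180° − 46.4° − 26.4964° ≈ 107.104° > 0, valid
Candidate 2: C₂ = 180° − C₁ ≈ 153.504°  →  A = 180° − 46.4° − 153.504° ≈ -19.9036° ≤ 0, not a valid triangle

C = 26.5° (one solution)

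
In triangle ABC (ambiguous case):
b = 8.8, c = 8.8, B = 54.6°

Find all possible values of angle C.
b/sin(B) = c/sin(C)  ⇒  sin(C) = c·sin(B)/b = 8.8·sin(54.6°)/8.8
sin(54.6°) ≈ 0.815128
sin(C) ≈ 8.8·0.815128/8.8 ≈ 7.17312/8.8 ≈ 0.815128
Candidate 1: C₁ = arcsin(0.815128) ≈ 54.6°  →  A = 180° − 54.6° − 54.6° ≈ 70.8° > 0, valid
Candidate 2: C₂ = 180° − C₁ ≈ 125.4°  →  A = 180° − 54.6° − 125.4° ≈ 0° ≤ 0, not a valid triangle

C = 54.6° (one solution)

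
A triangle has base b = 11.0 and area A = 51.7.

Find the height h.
A = ½·b·h  ⇒  h = 2A/b = 2·51.7/11.0 = 103.4/11.0 ≈ 9.4

h = 9.4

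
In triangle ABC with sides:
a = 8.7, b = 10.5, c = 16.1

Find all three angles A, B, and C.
Law of cosines for each angle (a² = 75.69, b² = 110.25, c² = 259.21):
cos(A) = (b² + c² − a²)/(2bc) = (110.25 + 259.21 − 75.69)/(2·10.5·16.1) = 293.77/338.1 ≈ 0.868885  ⇒  A ≈ 29.6707°
cos(B) = (a² + c² − b²)/(2ac) = (75.69 + 259.21 − 110.25)/(2·8.7·16.1) = 224.65/280.14 ≈ 0.80192  ⇒  B ≈ 36.6861°
cos(C) = (a² + b² − c²)/(2ab) = (75.69 + 110.25 − 259.21)/(2·8.7·10.5) = -73.27/182.7 ≈ -0.40104  ⇒  C ≈ 113.643°
Check: A + B + C ≈ 180°

A = 29.67°, B = 36.69°, C = 113.6°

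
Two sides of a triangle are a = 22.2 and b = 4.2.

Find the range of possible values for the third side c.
Triangle inequality: |a − b| < c < a + b
|a − b| = |22.2 − 4.2| = 18
a + b = 22.2 + 4.2 = 26.4

18 < c < 26.4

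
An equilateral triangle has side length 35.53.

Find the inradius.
r = Area/s with s the semi-perimeter.
Area = (√3/4)·35.53² = (√3/4)·1262.3809 ≈ 0.433013·1262.3809 ≈ 546.627
s = 3·35.53/2 = 53.295
r ≈ 546.627/53.295 ≈ 10.2566
(Equivalently r = side/(2√3) = 35.53/3.4641 ≈ 10.2566.)

r = 10.26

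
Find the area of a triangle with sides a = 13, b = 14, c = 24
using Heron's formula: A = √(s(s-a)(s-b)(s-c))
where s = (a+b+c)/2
s = (13 + 14 + 24)/2 = 51/2 = 25.5
s − a = 12.5, s − b = 11.5, s − c = 1.5
s(s−a)(s−b)(s−c) = 25.5·12.5·11.5·1.5 = 5498.4375
Area = √5498.4375 ≈ 74.1514

s = 25.5, Area = 74.15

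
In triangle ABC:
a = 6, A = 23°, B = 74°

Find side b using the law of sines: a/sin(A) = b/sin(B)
a/sin(A) = b/sin(B)  ⇒  b = a·sin(B)/sin(A) = 6·sin(74°)/sin(23°)
sin(74°) ≈ 0.961262, sin(23°) ≈ 0.390731
b ≈ 6·0.961262/0.390731 ≈ 5.76757/0.390731 ≈ 14.761

b = 14.76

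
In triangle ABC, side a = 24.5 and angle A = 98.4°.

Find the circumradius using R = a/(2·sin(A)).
R = a/(2·sin(A)) = 24.5/(2·sin(98.4°))
sin(98.4°) ≈ 0.989272
R ≈ 24.5/(2·0.989272) = 24.5/1.97854 ≈ 12.3828

R = 12.38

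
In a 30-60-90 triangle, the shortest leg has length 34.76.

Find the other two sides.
In a 30-60-90 triangle the sides are in ratio 1 : √3 : 2 (short leg : long leg : hypotenuse).
Long leg = 34.76·√3 ≈ 34.76·1.73205 ≈ 60.2061
Hypotenuse = 2·34.76 = 69.52

Long leg = 34.76√3 = 60.21, Hypotenuse = 69.52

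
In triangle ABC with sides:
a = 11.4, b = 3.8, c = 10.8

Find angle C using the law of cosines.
c² = a² + b² − 2ab·cos(C)  ⇒  cos(C) = (a² + b² − c²)/(2ab)
cos(C) = (11.4² + 3.8² − 10.8²)/(2·11.4·3.8) = (129.96 + 14.44 − 116.64)/86.64 = 27.76/86.64 ≈ 0.320406
C = arccos(0.320406) ≈ 71.3125°

C = 71.31°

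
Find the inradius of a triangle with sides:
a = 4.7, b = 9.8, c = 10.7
r = Area/s where s is the semi-perimeter.
s = (4.7 + 9.8 + 10.7)/2 = 25.2/2 = 12.6
Area = √(s(s−a)(s−b)(s−c)) = √(12.6·7.9·2.8·1.9) ≈ √529.553 ≈ 23.012
r ≈ 23.012/12.6 ≈ 1.82635

r = 1.826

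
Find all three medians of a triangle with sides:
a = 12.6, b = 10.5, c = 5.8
Median formula: m_a = ½√(2b² + 2c² − a²) (and cyclically). a² = 158.76, b² = 110.25, c² = 33.64.
m_a = ½√(2·110.25 + 2·33.64 − 158.76) = ½√129.02 ≈ ½·11.3587 ≈ 5.67935
m_b = ½√(2·158.76 + 2·33.64 − 110.25) = ½√274.55 ≈ ½·16.5696 ≈ 8.28478
m_c = ½√(2·158.76 + 2·110.25 − 33.64) = ½√504.38 ≈ ½·22.4584 ≈ 11.2292

m_a = 5.679, m_b = 8.285, m_c = 11.23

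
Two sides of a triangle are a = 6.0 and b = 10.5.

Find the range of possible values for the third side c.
Triangle inequality: |a − b| < c < a + b
|a − b| = |6.0 − 10.5| = 4.5
a + b = 6.0 + 10.5 = 16.5

4.5 < c < 16.5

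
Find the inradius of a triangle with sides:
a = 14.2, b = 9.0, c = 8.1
r = Area/s where s is the semi-perimeter.
s = (14.2 + 9.0 + 8.1)/2 = 31.3/2 = 15.65
Area = √(s(s−a)(s−b)(s−c)) = √(15.65·1.45·6.65·7.55) ≈ √1139.33 ≈ 33.754
r ≈ 33.754/15.65 ≈ 2.15681

r = 2.157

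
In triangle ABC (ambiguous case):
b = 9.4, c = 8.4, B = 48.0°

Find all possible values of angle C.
b/sin(B) = c/sin(C)  ⇒  sin(C) = c·sin(B)/b = 8.4·sin(48.0°)/9.4
sin(48.0°) ≈ 0.743145
sin(C) ≈ 8.4·0.743145/9.4 ≈ 6.24242/9.4 ≈ 0.664087
Candidate 1: C₁ = arcsin(0.664087) ≈ 41.6123°  →  A = 180° − 48.0° − 41.6123° ≈ 90.3877° > 0, valid
Candidate 2: C₂ = 180° − C₁ ≈ 138.388°  →  A = 180° − 48.0° − 138.388° ≈ -6.3877° ≤ 0, not a valid triangle

C = 41.61° (one solution)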